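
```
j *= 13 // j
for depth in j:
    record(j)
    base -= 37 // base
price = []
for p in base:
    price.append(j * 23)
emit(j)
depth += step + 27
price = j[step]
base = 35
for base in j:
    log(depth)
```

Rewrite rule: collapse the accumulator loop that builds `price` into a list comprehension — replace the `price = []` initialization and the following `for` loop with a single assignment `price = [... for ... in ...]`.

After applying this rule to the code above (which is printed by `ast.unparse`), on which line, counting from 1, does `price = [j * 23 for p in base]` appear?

Transformed code:
j *= 13 // j
for depth in j:
    record(j)
    base -= 37 // base
price = [j * 23 for p in base]
emit(j)
depth += step + 27
price = j[step]
base = 35
for base in j:
    log(depth)

5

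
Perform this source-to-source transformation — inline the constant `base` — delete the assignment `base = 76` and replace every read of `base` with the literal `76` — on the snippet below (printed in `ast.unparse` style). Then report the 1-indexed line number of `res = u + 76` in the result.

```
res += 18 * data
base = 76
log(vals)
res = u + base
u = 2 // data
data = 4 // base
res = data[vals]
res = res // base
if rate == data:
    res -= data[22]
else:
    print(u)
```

3

Transformed code:
res += 18 * data
log(vals)
res = u + 76
u = 2 // data
data = 4 // 76
res = data[vals]
res = res // 76
if rate == data:
    res -= data[22]
else:
    print(u)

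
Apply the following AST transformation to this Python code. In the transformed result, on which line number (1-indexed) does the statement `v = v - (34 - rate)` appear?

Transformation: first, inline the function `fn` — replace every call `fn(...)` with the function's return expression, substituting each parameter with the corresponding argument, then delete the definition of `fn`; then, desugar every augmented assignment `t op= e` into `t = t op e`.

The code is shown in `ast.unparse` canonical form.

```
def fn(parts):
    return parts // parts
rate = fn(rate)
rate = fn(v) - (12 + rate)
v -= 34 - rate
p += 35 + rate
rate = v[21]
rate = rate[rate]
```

Transformed code:
rate = rate // rate
rate = v // v - (12 + rate)
v = v - (34 - rate)
p = p + (35 + rate)
rate = v[21]
rate = rate[rate]

3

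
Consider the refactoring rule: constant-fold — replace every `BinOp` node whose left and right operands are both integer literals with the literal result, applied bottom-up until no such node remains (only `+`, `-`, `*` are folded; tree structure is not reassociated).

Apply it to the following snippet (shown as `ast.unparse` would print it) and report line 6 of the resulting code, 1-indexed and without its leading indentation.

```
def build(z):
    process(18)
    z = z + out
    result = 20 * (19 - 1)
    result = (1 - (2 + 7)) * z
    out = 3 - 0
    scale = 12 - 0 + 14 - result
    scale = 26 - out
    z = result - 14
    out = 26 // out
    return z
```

out = 3

Transformed code:
def build(z):
    process(18)
    z = z + out
    result = 360
    result = -8 * z
    out = 3
    scale = 26 - result
    scale = 26 - out
    z = result - 14
    out = 26 // out
    return z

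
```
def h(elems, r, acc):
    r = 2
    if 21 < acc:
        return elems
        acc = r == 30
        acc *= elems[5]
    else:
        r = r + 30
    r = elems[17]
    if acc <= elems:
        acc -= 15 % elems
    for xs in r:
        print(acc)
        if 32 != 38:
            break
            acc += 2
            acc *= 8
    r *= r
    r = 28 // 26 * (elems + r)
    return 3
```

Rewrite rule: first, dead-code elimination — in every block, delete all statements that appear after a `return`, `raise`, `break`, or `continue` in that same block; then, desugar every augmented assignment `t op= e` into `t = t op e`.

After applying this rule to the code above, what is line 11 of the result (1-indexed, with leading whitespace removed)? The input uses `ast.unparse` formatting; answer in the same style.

print(acc)

Transformed code:
def h(elems, r, acc):
    r = 2
    if 21 < acc:
        return elems
    else:
        r = r + 30
    r = elems[17]
    if acc <= elems:
        acc = acc - 15 % elems
    for xs in r:
        print(acc)
        if 32 != 38:
            break
    r = r * r
    r = 28 // 26 * (elems + r)
    return 3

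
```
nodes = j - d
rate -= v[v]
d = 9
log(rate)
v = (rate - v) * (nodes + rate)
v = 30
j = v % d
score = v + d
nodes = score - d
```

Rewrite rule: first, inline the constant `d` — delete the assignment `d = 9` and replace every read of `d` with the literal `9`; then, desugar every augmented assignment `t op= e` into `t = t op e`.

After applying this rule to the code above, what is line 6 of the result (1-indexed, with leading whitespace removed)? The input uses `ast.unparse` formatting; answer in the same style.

j = v % 9

Transformed code:
nodes = j - 9
rate = rate - v[v]
log(rate)
v = (rate - v) * (nodes + rate)
v = 30
j = v % 9
score = v + 9
nodes = score - 9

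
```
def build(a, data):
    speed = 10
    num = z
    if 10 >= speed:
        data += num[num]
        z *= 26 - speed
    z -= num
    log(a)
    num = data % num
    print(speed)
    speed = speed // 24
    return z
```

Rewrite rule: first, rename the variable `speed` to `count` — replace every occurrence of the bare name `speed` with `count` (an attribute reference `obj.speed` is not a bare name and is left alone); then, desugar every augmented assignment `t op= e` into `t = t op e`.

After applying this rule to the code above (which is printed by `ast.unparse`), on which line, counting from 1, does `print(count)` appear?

Transformed code:
def build(a, data):
    count = 10
    num = z
    if 10 >= count:
        data = data + num[num]
        z = z * (26 - count)
    z = z - num
    log(a)
    num = data % num
    print(count)
    count = count // 24
    return z

10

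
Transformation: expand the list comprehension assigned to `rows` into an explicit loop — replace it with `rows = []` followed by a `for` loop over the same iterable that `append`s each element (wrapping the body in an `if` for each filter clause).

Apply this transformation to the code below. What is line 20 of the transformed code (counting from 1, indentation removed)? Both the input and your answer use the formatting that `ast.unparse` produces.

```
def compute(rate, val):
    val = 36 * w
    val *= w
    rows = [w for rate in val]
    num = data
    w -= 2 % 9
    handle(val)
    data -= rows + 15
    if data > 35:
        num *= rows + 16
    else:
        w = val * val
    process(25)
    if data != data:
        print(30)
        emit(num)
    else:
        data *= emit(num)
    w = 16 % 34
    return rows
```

data *= emit(num)

Transformed code:
def compute(rate, val):
    val = 36 * w
    val *= w
    rows = []
    for rate in val:
        rows.append(w)
    num = data
    w -= 2 % 9
    handle(val)
    data -= rows + 15
    if data > 35:
        num *= rows + 16
    else:
        w = val * val
    process(25)
    if data != data:
        print(30)
        emit(num)
    else:
        data *= emit(num)
    w = 16 % 34
    return rows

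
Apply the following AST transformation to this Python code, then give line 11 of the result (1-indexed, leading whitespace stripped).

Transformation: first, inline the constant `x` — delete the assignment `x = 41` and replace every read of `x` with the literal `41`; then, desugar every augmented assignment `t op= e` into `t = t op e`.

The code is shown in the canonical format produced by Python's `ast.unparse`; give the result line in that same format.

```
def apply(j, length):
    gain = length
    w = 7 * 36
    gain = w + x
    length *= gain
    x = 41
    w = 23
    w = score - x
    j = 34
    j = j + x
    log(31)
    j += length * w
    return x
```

j = j + length * w

Transformed code:
def apply(j, length):
    gain = length
    w = 7 * 36
    gain = w + 41
    length = length * gain
    w = 23
    w = score - 41
    j = 34
    j = j + 41
    log(31)
    j = j + length * w
    return 41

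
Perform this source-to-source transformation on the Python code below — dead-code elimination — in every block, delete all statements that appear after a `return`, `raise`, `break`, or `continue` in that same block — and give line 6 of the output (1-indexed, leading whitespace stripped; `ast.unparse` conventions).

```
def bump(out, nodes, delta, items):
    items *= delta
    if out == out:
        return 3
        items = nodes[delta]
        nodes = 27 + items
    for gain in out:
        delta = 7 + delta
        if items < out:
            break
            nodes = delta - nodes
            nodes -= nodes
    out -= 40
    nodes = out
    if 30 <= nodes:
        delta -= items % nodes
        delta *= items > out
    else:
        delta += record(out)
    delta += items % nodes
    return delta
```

Transformed code:
def bump(out, nodes, delta, items):
    items *= delta
    if out == out:
        return 3
    for gain in out:
        delta = 7 + delta
        if items < out:
            break
    out -= 40
    nodes = out
    if 30 <= nodes:
        delta -= items % nodes
        delta *= items > out
    else:
        delta += record(out)
    delta += items % nodes
    return delta

delta = 7 + delta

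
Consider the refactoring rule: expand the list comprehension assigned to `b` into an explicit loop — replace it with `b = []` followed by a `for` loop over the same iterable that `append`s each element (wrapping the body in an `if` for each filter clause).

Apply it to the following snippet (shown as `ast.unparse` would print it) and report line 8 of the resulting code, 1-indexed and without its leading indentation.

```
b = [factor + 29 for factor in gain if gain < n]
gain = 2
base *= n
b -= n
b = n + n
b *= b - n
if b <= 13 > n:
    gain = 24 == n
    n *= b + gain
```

Transformed code:
b = []
for factor in gain:
    if gain < n:
        b.append(factor + 29)
gain = 2
base *= n
b -= n
b = n + n
b *= b - n
if b <= 13 > n:
    gain = 24 == n
    n *= b + gain

b = n + n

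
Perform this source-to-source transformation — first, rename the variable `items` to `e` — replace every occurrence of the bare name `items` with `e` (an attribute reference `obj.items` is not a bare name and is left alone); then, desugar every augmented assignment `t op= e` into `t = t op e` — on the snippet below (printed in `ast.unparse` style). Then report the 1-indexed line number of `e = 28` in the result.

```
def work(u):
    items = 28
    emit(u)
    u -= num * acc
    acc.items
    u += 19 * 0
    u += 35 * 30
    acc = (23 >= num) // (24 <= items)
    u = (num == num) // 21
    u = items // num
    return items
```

Transformed code:
def work(u):
    e = 28
    emit(u)
    u = u - num * acc
    acc.items
    u = u + 19 * 0
    u = u + 35 * 30
    acc = (23 >= num) // (24 <= e)
    u = (num == num) // 21
    u = e // num
    return e

2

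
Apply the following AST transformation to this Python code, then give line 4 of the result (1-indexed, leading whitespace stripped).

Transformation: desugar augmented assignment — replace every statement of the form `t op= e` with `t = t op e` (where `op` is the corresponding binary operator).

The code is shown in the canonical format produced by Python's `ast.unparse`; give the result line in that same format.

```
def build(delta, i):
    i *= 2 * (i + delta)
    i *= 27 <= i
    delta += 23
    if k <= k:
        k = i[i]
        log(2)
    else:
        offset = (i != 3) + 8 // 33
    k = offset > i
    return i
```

delta = delta + 23

Transformed code:
def build(delta, i):
    i = i * (2 * (i + delta))
    i = i * (27 <= i)
    delta = delta + 23
    if k <= k:
        k = i[i]
        log(2)
    else:
        offset = (i != 3) + 8 // 33
    k = offset > i
    return i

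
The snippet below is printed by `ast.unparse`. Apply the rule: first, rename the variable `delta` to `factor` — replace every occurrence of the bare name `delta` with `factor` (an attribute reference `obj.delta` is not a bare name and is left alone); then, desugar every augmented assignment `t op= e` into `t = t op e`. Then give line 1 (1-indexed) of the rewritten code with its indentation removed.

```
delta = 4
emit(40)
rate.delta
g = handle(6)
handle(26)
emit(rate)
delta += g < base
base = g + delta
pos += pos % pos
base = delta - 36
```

factor = 4

Transformed code:
factor = 4
emit(40)
rate.delta
g = handle(6)
handle(26)
emit(rate)
factor = factor + (g < base)
base = g + factor
pos = pos + pos % pos
base = factor - 36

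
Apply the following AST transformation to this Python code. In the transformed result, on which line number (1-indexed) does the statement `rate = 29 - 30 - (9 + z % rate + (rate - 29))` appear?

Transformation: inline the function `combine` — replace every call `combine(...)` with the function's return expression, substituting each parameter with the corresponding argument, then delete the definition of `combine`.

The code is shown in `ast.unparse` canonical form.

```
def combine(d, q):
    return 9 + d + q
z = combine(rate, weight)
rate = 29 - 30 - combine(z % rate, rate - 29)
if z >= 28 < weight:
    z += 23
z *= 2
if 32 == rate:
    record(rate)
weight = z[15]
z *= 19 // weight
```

Transformed code:
z = 9 + rate + weight
rate = 29 - 30 - (9 + z % rate + (rate - 29))
if z >= 28 < weight:
    z += 23
z *= 2
if 32 == rate:
    record(rate)
weight = z[15]
z *= 19 // weight

2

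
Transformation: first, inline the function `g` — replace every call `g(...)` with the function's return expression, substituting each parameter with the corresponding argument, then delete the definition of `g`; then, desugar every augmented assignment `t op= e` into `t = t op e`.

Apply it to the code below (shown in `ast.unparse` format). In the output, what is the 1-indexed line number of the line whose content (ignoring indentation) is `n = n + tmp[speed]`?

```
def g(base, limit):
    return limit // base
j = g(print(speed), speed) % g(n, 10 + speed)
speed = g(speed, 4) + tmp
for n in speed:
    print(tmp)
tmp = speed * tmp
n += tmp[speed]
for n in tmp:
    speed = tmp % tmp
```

6

Transformed code:
j = speed // print(speed) % ((10 + speed) // n)
speed = 4 // speed + tmp
for n in speed:
    print(tmp)
tmp = speed * tmp
n = n + tmp[speed]
for n in tmp:
    speed = tmp % tmp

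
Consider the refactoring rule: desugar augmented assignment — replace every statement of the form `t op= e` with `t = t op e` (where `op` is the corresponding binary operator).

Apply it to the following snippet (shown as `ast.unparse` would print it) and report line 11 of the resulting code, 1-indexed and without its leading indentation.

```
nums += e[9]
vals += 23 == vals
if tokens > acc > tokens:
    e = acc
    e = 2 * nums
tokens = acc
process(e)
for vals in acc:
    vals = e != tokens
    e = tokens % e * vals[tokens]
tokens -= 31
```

Transformed code:
nums = nums + e[9]
vals = vals + (23 == vals)
if tokens > acc > tokens:
    e = acc
    e = 2 * nums
tokens = acc
process(e)
for vals in acc:
    vals = e != tokens
    e = tokens % e * vals[tokens]
tokens = tokens - 31

tokens = tokens - 31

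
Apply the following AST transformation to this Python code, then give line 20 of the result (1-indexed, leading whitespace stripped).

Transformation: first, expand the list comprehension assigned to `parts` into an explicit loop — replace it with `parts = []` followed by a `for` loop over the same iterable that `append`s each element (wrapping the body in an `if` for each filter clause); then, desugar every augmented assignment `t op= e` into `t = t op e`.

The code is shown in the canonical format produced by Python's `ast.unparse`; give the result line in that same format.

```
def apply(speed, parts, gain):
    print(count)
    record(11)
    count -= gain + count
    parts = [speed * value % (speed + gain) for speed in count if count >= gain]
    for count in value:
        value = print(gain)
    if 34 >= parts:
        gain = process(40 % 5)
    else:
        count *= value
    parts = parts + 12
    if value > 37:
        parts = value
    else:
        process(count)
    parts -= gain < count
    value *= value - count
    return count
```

parts = parts - (gain < count)

Transformed code:
def apply(speed, parts, gain):
    print(count)
    record(11)
    count = count - (gain + count)
    parts = []
    for speed in count:
        if count >= gain:
            parts.append(speed * value % (speed + gain))
    for count in value:
        value = print(gain)
    if 34 >= parts:
        gain = process(40 % 5)
    else:
        count = count * value
    parts = parts + 12
    if value > 37:
        parts = value
    else:
        process(count)
    parts = parts - (gain < count)
    value = value * (value - count)
    return count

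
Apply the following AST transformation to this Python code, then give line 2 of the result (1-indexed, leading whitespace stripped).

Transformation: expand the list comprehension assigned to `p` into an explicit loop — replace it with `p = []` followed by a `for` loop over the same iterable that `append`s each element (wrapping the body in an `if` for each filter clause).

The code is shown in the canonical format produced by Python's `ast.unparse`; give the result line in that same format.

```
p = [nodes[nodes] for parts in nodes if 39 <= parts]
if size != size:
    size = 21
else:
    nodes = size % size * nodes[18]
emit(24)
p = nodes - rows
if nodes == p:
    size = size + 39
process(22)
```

for parts in nodes:

Transformed code:
p = []
for parts in nodes:
    if 39 <= parts:
        p.append(nodes[nodes])
if size != size:
    size = 21
else:
    nodes = size % size * nodes[18]
emit(24)
p = nodes - rows
if nodes == p:
    size = size + 39
process(22)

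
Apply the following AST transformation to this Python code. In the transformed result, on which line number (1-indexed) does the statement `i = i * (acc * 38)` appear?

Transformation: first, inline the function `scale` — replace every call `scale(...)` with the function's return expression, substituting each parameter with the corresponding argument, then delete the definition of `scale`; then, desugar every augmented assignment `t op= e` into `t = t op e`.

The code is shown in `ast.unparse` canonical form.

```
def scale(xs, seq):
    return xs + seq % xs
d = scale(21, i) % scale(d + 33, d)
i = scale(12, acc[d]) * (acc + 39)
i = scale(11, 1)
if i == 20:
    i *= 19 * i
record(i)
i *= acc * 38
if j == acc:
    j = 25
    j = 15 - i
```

Transformed code:
d = (21 + i % 21) % (d + 33 + d % (d + 33))
i = (12 + acc[d] % 12) * (acc + 39)
i = 11 + 1 % 11
if i == 20:
    i = i * (19 * i)
record(i)
i = i * (acc * 38)
if j == acc:
    j = 25
    j = 15 - i

7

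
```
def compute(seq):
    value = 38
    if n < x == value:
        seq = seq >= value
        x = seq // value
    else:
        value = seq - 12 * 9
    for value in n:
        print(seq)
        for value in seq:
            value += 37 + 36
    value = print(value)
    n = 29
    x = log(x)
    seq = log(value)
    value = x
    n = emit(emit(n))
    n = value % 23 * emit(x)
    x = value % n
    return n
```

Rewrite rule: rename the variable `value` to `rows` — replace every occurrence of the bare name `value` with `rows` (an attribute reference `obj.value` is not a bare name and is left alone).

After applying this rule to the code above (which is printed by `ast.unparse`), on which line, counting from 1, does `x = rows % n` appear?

Transformed code:
def compute(seq):
    rows = 38
    if n < x == rows:
        seq = seq >= rows
        x = seq // rows
    else:
        rows = seq - 12 * 9
    for rows in n:
        print(seq)
        for rows in seq:
            rows += 37 + 36
    rows = print(rows)
    n = 29
    x = log(x)
    seq = log(rows)
    rows = x
    n = emit(emit(n))
    n = rows % 23 * emit(x)
    x = rows % n
    return n

19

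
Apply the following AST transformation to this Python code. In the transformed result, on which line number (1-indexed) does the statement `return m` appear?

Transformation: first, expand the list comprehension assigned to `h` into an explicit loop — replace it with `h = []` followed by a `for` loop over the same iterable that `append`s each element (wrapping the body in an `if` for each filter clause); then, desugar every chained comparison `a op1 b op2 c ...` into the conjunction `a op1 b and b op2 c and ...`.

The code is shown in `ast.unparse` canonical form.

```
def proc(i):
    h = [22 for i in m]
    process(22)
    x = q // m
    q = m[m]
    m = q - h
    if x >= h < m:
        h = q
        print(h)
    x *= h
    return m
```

Transformed code:
def proc(i):
    h = []
    for i in m:
        h.append(22)
    process(22)
    x = q // m
    q = m[m]
    m = q - h
    if x >= h and h < m:
        h = q
        print(h)
    x *= h
    return m

13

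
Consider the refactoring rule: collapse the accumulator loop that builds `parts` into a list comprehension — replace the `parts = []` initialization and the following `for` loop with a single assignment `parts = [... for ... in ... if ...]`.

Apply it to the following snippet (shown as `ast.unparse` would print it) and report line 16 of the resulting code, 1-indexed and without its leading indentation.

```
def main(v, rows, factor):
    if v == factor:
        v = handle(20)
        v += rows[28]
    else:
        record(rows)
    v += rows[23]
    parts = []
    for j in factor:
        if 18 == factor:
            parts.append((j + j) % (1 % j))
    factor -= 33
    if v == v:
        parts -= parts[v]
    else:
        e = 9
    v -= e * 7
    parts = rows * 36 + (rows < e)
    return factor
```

return factor

Transformed code:
def main(v, rows, factor):
    if v == factor:
        v = handle(20)
        v += rows[28]
    else:
        record(rows)
    v += rows[23]
    parts = [(j + j) % (1 % j) for j in factor if 18 == factor]
    factor -= 33
    if v == v:
        parts -= parts[v]
    else:
        e = 9
    v -= e * 7
    parts = rows * 36 + (rows < e)
    return factor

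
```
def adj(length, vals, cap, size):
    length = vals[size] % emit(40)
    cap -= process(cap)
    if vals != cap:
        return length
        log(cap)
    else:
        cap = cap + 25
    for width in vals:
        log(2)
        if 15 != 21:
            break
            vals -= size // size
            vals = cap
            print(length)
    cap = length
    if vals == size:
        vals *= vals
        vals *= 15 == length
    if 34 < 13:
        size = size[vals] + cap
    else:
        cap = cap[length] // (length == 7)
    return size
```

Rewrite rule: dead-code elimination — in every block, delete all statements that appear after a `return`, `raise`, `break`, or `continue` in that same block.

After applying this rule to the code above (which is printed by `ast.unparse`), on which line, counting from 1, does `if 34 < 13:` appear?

Transformed code:
def adj(length, vals, cap, size):
    length = vals[size] % emit(40)
    cap -= process(cap)
    if vals != cap:
        return length
    else:
        cap = cap + 25
    for width in vals:
        log(2)
        if 15 != 21:
            break
    cap = length
    if vals == size:
        vals *= vals
        vals *= 15 == length
    if 34 < 13:
        size = size[vals] + cap
    else:
        cap = cap[length] // (length == 7)
    return size

16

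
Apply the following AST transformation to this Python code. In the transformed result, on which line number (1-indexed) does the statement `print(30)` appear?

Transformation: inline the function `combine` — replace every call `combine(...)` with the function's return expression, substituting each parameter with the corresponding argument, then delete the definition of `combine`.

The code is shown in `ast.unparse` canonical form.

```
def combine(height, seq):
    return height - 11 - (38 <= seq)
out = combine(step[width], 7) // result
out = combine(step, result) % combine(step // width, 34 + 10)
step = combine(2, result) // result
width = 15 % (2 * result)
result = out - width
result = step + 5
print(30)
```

Transformed code:
out = (step[width] - 11 - (38 <= 7)) // result
out = (step - 11 - (38 <= result)) % (step // width - 11 - (38 <= 34 + 10))
step = (2 - 11 - (38 <= result)) // result
width = 15 % (2 * result)
result = out - width
result = step + 5
print(30)

7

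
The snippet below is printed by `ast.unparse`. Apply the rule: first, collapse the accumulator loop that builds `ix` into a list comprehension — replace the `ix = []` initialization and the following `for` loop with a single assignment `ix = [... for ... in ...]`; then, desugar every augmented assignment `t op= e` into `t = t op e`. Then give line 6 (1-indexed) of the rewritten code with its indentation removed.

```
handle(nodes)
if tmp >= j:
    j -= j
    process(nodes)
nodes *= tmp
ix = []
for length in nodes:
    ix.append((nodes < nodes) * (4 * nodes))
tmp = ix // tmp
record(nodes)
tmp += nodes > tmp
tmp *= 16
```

ix = [(nodes < nodes) * (4 * nodes) for length in nodes]

Transformed code:
handle(nodes)
if tmp >= j:
    j = j - j
    process(nodes)
nodes = nodes * tmp
ix = [(nodes < nodes) * (4 * nodes) for length in nodes]
tmp = ix // tmp
record(nodes)
tmp = tmp + (nodes > tmp)
tmp = tmp * 16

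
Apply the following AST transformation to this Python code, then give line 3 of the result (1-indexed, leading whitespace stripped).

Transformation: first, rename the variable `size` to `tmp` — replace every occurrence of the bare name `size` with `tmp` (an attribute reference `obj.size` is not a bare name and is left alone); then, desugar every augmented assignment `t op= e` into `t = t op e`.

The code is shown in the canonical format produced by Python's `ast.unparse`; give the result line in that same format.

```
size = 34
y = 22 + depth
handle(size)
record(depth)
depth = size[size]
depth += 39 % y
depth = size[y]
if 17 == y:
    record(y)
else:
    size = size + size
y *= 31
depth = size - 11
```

Transformed code:
tmp = 34
y = 22 + depth
handle(tmp)
record(depth)
depth = tmp[tmp]
depth = depth + 39 % y
depth = tmp[y]
if 17 == y:
    record(y)
else:
    tmp = tmp + tmp
y = y * 31
depth = tmp - 11

handle(tmp)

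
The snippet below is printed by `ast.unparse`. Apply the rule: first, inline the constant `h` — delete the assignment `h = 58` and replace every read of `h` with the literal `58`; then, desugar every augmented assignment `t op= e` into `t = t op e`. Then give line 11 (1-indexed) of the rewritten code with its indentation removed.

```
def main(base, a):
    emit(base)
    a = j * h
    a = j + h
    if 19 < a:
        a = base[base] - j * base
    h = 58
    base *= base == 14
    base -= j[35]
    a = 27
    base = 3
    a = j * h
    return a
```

Transformed code:
def main(base, a):
    emit(base)
    a = j * 58
    a = j + 58
    if 19 < a:
        a = base[base] - j * base
    base = base * (base == 14)
    base = base - j[35]
    a = 27
    base = 3
    a = j * 58
    return a

a = j * 58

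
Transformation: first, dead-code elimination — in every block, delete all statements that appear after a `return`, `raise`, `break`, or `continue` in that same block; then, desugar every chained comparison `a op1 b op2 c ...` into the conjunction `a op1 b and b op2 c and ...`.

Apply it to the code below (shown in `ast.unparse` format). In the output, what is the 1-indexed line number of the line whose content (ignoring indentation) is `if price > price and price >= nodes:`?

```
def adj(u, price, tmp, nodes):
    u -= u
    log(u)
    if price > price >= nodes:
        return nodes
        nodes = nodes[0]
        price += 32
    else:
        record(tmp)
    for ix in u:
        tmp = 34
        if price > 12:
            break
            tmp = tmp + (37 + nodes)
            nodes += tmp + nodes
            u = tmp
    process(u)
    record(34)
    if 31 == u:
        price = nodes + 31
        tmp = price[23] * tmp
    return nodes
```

Transformed code:
def adj(u, price, tmp, nodes):
    u -= u
    log(u)
    if price > price and price >= nodes:
        return nodes
    else:
        record(tmp)
    for ix in u:
        tmp = 34
        if price > 12:
            break
    process(u)
    record(34)
    if 31 == u:
        price = nodes + 31
        tmp = price[23] * tmp
    return nodes

4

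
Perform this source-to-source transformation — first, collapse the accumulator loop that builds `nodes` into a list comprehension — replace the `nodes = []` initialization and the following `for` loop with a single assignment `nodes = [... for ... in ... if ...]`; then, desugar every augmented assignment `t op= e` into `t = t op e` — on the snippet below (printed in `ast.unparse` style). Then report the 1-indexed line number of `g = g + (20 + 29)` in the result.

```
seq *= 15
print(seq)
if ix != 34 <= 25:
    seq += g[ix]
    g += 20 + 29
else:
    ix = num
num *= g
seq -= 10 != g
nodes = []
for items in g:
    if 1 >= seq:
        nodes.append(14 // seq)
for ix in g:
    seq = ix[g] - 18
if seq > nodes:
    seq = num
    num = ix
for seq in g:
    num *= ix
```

5

Transformed code:
seq = seq * 15
print(seq)
if ix != 34 <= 25:
    seq = seq + g[ix]
    g = g + (20 + 29)
else:
    ix = num
num = num * g
seq = seq - (10 != g)
nodes = [14 // seq for items in g if 1 >= seq]
for ix in g:
    seq = ix[g] - 18
if seq > nodes:
    seq = num
    num = ix
for seq in g:
    num = num * ix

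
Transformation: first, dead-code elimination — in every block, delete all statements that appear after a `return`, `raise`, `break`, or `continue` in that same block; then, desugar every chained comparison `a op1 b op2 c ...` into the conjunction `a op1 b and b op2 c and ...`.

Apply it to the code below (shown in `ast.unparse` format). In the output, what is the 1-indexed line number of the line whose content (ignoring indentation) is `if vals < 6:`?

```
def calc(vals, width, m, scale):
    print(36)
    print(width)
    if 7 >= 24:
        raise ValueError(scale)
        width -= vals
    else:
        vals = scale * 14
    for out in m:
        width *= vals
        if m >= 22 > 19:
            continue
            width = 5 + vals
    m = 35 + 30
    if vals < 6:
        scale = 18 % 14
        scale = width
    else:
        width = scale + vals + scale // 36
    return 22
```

Transformed code:
def calc(vals, width, m, scale):
    print(36)
    print(width)
    if 7 >= 24:
        raise ValueError(scale)
    else:
        vals = scale * 14
    for out in m:
        width *= vals
        if m >= 22 and 22 > 19:
            continue
    m = 35 + 30
    if vals < 6:
        scale = 18 % 14
        scale = width
    else:
        width = scale + vals + scale // 36
    return 22

13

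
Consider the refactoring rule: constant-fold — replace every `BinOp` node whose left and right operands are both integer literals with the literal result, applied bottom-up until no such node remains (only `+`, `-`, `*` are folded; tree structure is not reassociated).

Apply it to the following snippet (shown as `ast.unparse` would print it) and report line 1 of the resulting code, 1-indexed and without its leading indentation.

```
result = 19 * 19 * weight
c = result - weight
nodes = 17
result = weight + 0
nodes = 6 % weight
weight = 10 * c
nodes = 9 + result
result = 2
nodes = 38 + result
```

Transformed code:
result = 361 * weight
c = result - weight
nodes = 17
result = weight + 0
nodes = 6 % weight
weight = 10 * c
nodes = 9 + result
result = 2
nodes = 38 + result

result = 361 * weight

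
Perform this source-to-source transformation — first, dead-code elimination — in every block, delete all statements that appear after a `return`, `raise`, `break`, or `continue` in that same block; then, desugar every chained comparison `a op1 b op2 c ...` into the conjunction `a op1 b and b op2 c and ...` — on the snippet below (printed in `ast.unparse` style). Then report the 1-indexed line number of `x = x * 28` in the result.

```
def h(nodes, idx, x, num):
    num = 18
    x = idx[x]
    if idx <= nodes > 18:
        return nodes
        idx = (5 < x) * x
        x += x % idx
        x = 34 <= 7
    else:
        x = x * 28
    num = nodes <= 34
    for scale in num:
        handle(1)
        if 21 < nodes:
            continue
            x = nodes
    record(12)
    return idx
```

Transformed code:
def h(nodes, idx, x, num):
    num = 18
    x = idx[x]
    if idx <= nodes and nodes > 18:
        return nodes
    else:
        x = x * 28
    num = nodes <= 34
    for scale in num:
        handle(1)
        if 21 < nodes:
            continue
    record(12)
    return idx

7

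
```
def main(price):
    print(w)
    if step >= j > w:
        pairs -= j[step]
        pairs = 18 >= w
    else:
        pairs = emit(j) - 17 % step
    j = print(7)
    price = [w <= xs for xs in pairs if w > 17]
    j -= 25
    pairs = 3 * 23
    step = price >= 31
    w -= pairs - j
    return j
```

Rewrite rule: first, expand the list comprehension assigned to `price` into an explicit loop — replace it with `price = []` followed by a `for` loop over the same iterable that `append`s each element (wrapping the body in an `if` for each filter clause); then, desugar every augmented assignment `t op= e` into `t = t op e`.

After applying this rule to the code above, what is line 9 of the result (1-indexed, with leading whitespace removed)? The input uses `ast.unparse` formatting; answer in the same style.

price = []

Transformed code:
def main(price):
    print(w)
    if step >= j > w:
        pairs = pairs - j[step]
        pairs = 18 >= w
    else:
        pairs = emit(j) - 17 % step
    j = print(7)
    price = []
    for xs in pairs:
        if w > 17:
            price.append(w <= xs)
    j = j - 25
    pairs = 3 * 23
    step = price >= 31
    w = w - (pairs - j)
    return j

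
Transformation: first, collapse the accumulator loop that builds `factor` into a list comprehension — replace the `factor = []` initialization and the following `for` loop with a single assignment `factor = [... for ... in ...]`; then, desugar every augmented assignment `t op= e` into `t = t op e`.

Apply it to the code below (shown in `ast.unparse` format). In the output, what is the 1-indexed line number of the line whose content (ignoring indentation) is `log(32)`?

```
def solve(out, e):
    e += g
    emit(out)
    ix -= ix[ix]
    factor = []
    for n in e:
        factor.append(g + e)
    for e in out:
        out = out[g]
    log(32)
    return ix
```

Transformed code:
def solve(out, e):
    e = e + g
    emit(out)
    ix = ix - ix[ix]
    factor = [g + e for n in e]
    for e in out:
        out = out[g]
    log(32)
    return ix

8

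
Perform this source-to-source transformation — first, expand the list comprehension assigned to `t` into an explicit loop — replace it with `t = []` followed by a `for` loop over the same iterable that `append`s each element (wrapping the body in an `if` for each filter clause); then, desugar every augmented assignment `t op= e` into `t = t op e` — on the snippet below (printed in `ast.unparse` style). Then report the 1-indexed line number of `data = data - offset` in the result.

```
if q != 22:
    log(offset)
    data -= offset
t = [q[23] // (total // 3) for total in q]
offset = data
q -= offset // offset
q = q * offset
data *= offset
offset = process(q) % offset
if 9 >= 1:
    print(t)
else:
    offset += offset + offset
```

Transformed code:
if q != 22:
    log(offset)
    data = data - offset
t = []
for total in q:
    t.append(q[23] // (total // 3))
offset = data
q = q - offset // offset
q = q * offset
data = data * offset
offset = process(q) % offset
if 9 >= 1:
    print(t)
else:
    offset = offset + (offset + offset)

3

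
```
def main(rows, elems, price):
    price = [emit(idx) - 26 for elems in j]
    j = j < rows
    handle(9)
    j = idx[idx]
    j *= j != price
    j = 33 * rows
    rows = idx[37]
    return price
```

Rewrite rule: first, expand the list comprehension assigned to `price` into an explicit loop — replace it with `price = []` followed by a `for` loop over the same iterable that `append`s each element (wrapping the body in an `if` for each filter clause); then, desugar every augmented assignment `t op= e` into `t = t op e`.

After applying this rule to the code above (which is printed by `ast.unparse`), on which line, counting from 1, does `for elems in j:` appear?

3

Transformed code:
def main(rows, elems, price):
    price = []
    for elems in j:
        price.append(emit(idx) - 26)
    j = j < rows
    handle(9)
    j = idx[idx]
    j = j * (j != price)
    j = 33 * rows
    rows = idx[37]
    return price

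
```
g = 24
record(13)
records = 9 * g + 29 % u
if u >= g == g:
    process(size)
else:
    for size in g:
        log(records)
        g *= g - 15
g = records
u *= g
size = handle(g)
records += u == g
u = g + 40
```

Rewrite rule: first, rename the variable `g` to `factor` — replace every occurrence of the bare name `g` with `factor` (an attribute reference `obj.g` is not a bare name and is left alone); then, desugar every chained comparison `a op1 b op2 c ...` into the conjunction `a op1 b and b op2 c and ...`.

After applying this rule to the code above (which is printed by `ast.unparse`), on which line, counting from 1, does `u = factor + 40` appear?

Transformed code:
factor = 24
record(13)
records = 9 * factor + 29 % u
if u >= factor and factor == factor:
    process(size)
else:
    for size in factor:
        log(records)
        factor *= factor - 15
factor = records
u *= factor
size = handle(factor)
records += u == factor
u = factor + 40

14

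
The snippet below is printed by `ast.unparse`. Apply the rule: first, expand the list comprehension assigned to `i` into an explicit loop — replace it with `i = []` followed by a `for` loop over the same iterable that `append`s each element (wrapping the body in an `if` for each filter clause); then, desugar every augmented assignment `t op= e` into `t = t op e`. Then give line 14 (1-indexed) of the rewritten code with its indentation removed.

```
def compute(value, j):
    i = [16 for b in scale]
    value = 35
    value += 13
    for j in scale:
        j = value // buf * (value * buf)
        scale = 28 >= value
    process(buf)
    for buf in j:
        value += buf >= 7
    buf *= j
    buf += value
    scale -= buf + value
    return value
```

buf = buf + value

Transformed code:
def compute(value, j):
    i = []
    for b in scale:
        i.append(16)
    value = 35
    value = value + 13
    for j in scale:
        j = value // buf * (value * buf)
        scale = 28 >= value
    process(buf)
    for buf in j:
        value = value + (buf >= 7)
    buf = buf * j
    buf = buf + value
    scale = scale - (buf + value)
    return value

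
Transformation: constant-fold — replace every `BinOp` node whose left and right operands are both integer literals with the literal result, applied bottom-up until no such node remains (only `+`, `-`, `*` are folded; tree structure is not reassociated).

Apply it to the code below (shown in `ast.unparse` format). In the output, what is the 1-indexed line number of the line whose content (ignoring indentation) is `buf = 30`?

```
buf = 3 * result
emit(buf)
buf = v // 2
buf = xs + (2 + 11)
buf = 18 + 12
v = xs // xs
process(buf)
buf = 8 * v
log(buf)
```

5

Transformed code:
buf = 3 * result
emit(buf)
buf = v // 2
buf = xs + 13
buf = 30
v = xs // xs
process(buf)
buf = 8 * v
log(buf)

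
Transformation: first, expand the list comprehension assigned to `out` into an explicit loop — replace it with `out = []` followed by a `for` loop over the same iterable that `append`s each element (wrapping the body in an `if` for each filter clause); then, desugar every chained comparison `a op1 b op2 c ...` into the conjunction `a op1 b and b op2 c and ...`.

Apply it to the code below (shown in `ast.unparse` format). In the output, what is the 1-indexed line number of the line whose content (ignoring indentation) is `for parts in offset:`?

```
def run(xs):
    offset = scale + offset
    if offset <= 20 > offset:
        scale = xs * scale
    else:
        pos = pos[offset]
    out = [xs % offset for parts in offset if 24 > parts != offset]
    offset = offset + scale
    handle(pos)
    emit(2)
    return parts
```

Transformed code:
def run(xs):
    offset = scale + offset
    if offset <= 20 and 20 > offset:
        scale = xs * scale
    else:
        pos = pos[offset]
    out = []
    for parts in offset:
        if 24 > parts and parts != offset:
            out.append(xs % offset)
    offset = offset + scale
    handle(pos)
    emit(2)
    return parts

8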